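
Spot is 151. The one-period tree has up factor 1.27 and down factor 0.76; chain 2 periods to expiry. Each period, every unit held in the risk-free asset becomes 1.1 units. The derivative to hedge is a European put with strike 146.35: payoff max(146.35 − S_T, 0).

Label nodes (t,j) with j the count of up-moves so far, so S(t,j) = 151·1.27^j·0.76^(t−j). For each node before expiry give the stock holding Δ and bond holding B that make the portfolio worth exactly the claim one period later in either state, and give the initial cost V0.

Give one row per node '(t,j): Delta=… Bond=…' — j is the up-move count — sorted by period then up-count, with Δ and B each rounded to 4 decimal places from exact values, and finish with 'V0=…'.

(0,0): Delta=-0.2351 Bond=41.1466
(1,0): Delta=-1.0000 Bond=133.0455
(1,1): Delta=-0.0062 Bond=1.3692
V0=5.6521

Risk-neutral probability p* = (R−d)/(u−d) = (1.1−0.76)/(1.27−0.76) = 0.6667.
At expiry t=2: V(2,0)=59.1324, V(2,1)=0.6048, V(2,2)=0.0000
Node (1,0) S=114.7600: V=(p*·0.6048+(1−p*)·59.1324)/1.1=18.2855; Δ=(0.6048−59.1324)/(145.7452−87.2176)=-1.0000; B=V−Δ·S=133.0455
Node (1,1) S=191.7700: V=(p*·0.0000+(1−p*)·0.6048)/1.1=0.1833; Δ=(0.0000−0.6048)/(243.5479−145.7452)=-0.0062; B=V−Δ·S=1.3692
Node (0,0) S=151.0000: V=(p*·0.1833+(1−p*)·18.2855)/1.1=5.6521; Δ=(0.1833−18.2855)/(191.7700−114.7600)=-0.2351; B=V−Δ·S=41.1466
Self-financing check: at every node Δ·S+B equals the discounted successor values.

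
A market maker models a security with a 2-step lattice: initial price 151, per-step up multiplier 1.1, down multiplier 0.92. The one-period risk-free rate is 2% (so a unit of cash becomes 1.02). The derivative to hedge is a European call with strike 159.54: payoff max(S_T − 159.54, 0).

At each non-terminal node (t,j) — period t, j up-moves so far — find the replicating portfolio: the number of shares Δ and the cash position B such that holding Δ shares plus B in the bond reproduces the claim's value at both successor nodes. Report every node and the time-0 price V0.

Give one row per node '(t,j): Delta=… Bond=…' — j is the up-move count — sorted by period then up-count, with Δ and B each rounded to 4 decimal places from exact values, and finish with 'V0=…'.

(0,0): Delta=0.4643 Bond=-63.2366
(1,0): Delta=0.0000 Bond=0.0000
(1,1): Delta=0.7750 Bond=-116.1024
V0=6.8735

Since d<R<u, set p* = (R−d)/(u−d) = 0.5556; price each node as the discounted p*-expectation of its children.
Terminal values V(2,·): V(2,0)=0.0000, V(2,1)=0.0000, V(2,2)=23.1700
Node (1,0) S=138.9200: V=(p*·0.0000+(1−p*)·0.0000)/1.02=0.0000; Δ=(0.0000−0.0000)/(152.8120−127.8064)=0.0000; B=V−Δ·S=0.0000
Node (1,1) S=166.1000: V=(p*·23.1700+(1−p*)·0.0000)/1.02=12.6198; Δ=(23.1700−0.0000)/(182.7100−152.8120)=0.7750; B=V−Δ·S=-116.1024
Node (0,0) S=151.0000: V=(p*·12.6198+(1−p*)·0.0000)/1.02=6.8735; Δ=(12.6198−0.0000)/(166.1000−138.9200)=0.4643; B=V−Δ·S=-63.2366
Root portfolio cost Δ·151+B reproduces V0=6.8735.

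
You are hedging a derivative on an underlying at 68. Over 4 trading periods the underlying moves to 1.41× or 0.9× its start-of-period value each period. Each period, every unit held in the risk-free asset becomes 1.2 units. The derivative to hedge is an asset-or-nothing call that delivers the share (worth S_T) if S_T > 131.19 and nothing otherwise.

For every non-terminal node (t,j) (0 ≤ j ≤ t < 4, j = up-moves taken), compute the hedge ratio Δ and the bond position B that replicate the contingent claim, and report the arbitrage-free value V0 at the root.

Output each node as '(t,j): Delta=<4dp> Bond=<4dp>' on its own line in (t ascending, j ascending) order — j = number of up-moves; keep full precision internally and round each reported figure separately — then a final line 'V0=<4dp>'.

Risk-neutral probability p* = (R−d)/(u−d) = (1.2−0.9)/(1.41−0.9) = 0.5882.
Terminal values V(4,·): V(4,0)=0.0000, V(4,1)=0.0000, V(4,2)=0.0000, V(4,3)=171.5571, V(4,4)=268.7728
  t=3,j=0: stock 49.5720 → up 69.8965 (V=0.0000), down 44.6148 (V=0.0000). Price 0.0000; hedge Δ=0.0000, bond B=0.0000.
  t=3,j=1: stock 77.6628 → up 109.5045 (V=0.0000), down 69.8965 (V=0.0000). Price 0.0000; hedge Δ=0.0000, bond B=0.0000.
  t=3,j=2: stock 121.6717 → up 171.5571 (V=171.5571), down 109.5045 (V=0.0000). Price 84.0966; hedge Δ=2.7647, bond B=-252.2899.
  t=3,j=3: stock 190.6190 → up 268.7728 (V=268.7728), down 171.5571 (V=171.5571). Price 190.6190; hedge Δ=1.0000, bond B=0.0000.
  t=2,j=0: stock 55.0800 → up 77.6628 (V=0.0000), down 49.5720 (V=0.0000). Price 0.0000; hedge Δ=0.0000, bond B=0.0000.
  t=2,j=1: stock 86.2920 → up 121.6717 (V=84.0966), down 77.6628 (V=0.0000). Price 41.2238; hedge Δ=1.9109, bond B=-123.6715.
  t=2,j=2: stock 135.1908 → up 190.6190 (V=190.6190), down 121.6717 (V=84.0966). Price 122.2974; hedge Δ=1.5450, bond B=-86.5701.
  t=1,j=0: stock 61.2000 → up 86.2920 (V=41.2238), down 55.0800 (V=0.0000). Price 20.2078; hedge Δ=1.3208, bond B=-60.6233.
  t=1,j=1: stock 95.8800 → up 135.1908 (V=122.2974), down 86.2920 (V=41.2238). Price 74.0951; hedge Δ=1.6580, bond B=-84.8726.
  t=0,j=0: stock 68.0000 → up 95.8800 (V=74.0951), down 61.2000 (V=20.2078). Price 43.2552; hedge Δ=1.5538, bond B=-62.4063.
Check: Δ(0,0)·S0 + B(0,0) = 43.2552 = V0.

(0,0): Delta=1.5538 Bond=-62.4063
(1,0): Delta=1.3208 Bond=-60.6233
(1,1): Delta=1.6580 Bond=-84.8726
(2,0): Delta=0.0000 Bond=0.0000
(2,1): Delta=1.9109 Bond=-123.6715
(2,2): Delta=1.5450 Bond=-86.5701
(3,0): Delta=0.0000 Bond=0.0000
(3,1): Delta=0.0000 Bond=0.0000
(3,2): Delta=2.7647 Bond=-252.2899
(3,3): Delta=1.0000 Bond=0.0000
V0=43.2552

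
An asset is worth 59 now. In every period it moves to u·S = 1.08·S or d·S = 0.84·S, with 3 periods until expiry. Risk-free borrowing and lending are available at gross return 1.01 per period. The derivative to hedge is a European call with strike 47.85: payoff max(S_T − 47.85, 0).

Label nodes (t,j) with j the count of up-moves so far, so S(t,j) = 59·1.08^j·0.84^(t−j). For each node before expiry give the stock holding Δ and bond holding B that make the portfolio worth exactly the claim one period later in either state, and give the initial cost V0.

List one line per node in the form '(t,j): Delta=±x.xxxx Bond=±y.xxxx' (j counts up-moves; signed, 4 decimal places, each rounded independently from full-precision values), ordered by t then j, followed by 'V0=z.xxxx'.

The replicating-portfolio and risk-neutral prices coincide; use p* = (1.01−0.84)/(1.08−0.84) = 0.7083 for the latter.
Terminal payoffs: V(3,0)=0.0000, V(3,1)=0.0000, V(3,2)=9.9568, V(3,3)=26.4730
(2,0): S=41.6304. Δ = (V_up−V_dn)/(S_up−S_dn) = (0.0000−0.0000)/(44.9608−34.9695) = 0.0000. V = [p*·0.0000 + (1−p*)·0.0000]/1.01 = 0.0000. B = V − Δ·S = 0.0000.
(2,1): S=53.5248. Δ = (V_up−V_dn)/(S_up−S_dn) = (9.9568−0.0000)/(57.8068−44.9608) = 0.7751. V = [p*·9.9568 + (1−p*)·0.0000]/1.01 = 6.9829. B = V − Δ·S = -34.5037.
(2,2): S=68.8176. Δ = (V_up−V_dn)/(S_up−S_dn) = (26.4730−9.9568)/(74.3230−57.8068) = 1.0000. V = [p*·26.4730 + (1−p*)·9.9568]/1.01 = 21.4414. B = V − Δ·S = -47.3762.
(1,0): S=49.5600. Δ = (V_up−V_dn)/(S_up−S_dn) = (6.9829−0.0000)/(53.5248−41.6304) = 0.5871. V = [p*·6.9829 + (1−p*)·0.0000]/1.01 = 4.8972. B = V − Δ·S = -24.1981.
(1,1): S=63.7200. Δ = (V_up−V_dn)/(S_up−S_dn) = (21.4414−6.9829)/(68.8176−53.5248) = 0.9454. V = [p*·21.4414 + (1−p*)·6.9829]/1.01 = 17.0538. B = V − Δ·S = -43.1899.
(0,0): S=59.0000. Δ = (V_up−V_dn)/(S_up−S_dn) = (17.0538−4.8972)/(63.7200−49.5600) = 0.8585. V = [p*·17.0538 + (1−p*)·4.8972]/1.01 = 13.3744. B = V − Δ·S = -37.2778.
The time-0 hedge costs 13.3744, which is the no-arbitrage price.

(0,0): Delta=0.8585 Bond=-37.2778
(1,0): Delta=0.5871 Bond=-24.1981
(1,1): Delta=0.9454 Bond=-43.1899
(2,0): Delta=0.0000 Bond=0.0000
(2,1): Delta=0.7751 Bond=-34.5037
(2,2): Delta=1.0000 Bond=-47.3762
V0=13.3744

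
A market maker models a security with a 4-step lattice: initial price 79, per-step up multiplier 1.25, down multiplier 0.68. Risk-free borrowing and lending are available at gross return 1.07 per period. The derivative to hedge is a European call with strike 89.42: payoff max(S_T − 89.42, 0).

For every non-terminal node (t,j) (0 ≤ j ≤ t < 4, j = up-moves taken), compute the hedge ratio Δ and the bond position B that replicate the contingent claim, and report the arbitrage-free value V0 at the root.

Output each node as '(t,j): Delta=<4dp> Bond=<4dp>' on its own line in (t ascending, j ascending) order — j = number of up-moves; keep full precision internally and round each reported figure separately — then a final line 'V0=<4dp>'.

The replicating-portfolio and risk-neutral prices coincide; use p* = (1.07−0.68)/(1.25−0.68) = 0.6842 for the latter.
At expiry t=4: V(4,0)=0.0000, V(4,1)=0.0000, V(4,2)=0.0000, V(4,3)=15.5019, V(4,4)=103.4511
  t=3,j=0: stock 24.8401 → up 31.0502 (V=0.0000), down 16.8913 (V=0.0000). Price 0.0000; hedge Δ=0.0000, bond B=0.0000.
  t=3,j=1: stock 45.6620 → up 57.0775 (V=0.0000), down 31.0502 (V=0.0000). Price 0.0000; hedge Δ=0.0000, bond B=0.0000.
  t=3,j=2: stock 83.9375 → up 104.9219 (V=15.5019), down 57.0775 (V=0.0000). Price 9.9127; hedge Δ=0.3240, bond B=-17.2836.
  t=3,j=3: stock 154.2969 → up 192.8711 (V=103.4511), down 104.9219 (V=15.5019). Price 70.7268; hedge Δ=1.0000, bond B=-83.5701.
  t=2,j=0: stock 36.5296 → up 45.6620 (V=0.0000), down 24.8401 (V=0.0000). Price 0.0000; hedge Δ=0.0000, bond B=0.0000.
  t=2,j=1: stock 67.1500 → up 83.9375 (V=9.9127), down 45.6620 (V=0.0000). Price 6.3386; hedge Δ=0.2590, bond B=-11.0520.
  t=2,j=2: stock 123.4375 → up 154.2969 (V=70.7268), down 83.9375 (V=9.9127). Price 48.1517; hedge Δ=0.8643, bond B=-58.5397.
  t=1,j=0: stock 53.7200 → up 67.1500 (V=6.3386), down 36.5296 (V=0.0000). Price 4.0532; hedge Δ=0.2070, bond B=-7.0672.
  t=1,j=1: stock 98.7500 → up 123.4375 (V=48.1517), down 67.1500 (V=6.3386). Price 32.6613; hedge Δ=0.7428, bond B=-40.6950.
  t=0,j=0: stock 79.0000 → up 98.7500 (V=32.6613), down 53.7200 (V=4.0532). Price 22.0815; hedge Δ=0.6353, bond B=-28.1081.
Each (Δ,B) replicates both successor values, so the strategy is self-financing and V0 is arbitrage-free.

(0,0): Delta=0.6353 Bond=-28.1081
(1,0): Delta=0.2070 Bond=-7.0672
(1,1): Delta=0.7428 Bond=-40.6950
(2,0): Delta=0.0000 Bond=0.0000
(2,1): Delta=0.2590 Bond=-11.0520
(2,2): Delta=0.8643 Bond=-58.5397
(3,0): Delta=0.0000 Bond=0.0000
(3,1): Delta=0.0000 Bond=0.0000
(3,2): Delta=0.3240 Bond=-17.2836
(3,3): Delta=1.0000 Bond=-83.5701
V0=22.0815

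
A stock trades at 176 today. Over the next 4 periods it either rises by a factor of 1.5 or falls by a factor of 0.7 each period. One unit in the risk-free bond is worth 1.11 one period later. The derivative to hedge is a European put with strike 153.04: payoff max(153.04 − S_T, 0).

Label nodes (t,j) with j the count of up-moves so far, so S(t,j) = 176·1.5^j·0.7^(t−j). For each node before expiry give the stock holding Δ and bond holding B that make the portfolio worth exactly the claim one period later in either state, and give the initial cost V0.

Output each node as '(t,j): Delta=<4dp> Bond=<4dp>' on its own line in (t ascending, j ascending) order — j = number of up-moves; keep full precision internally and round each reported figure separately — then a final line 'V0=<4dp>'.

Since d<R<u, set p* = (R−d)/(u−d) = 0.5125; price each node as the discounted p*-expectation of its children.
Terminal values V(4,·): V(4,0)=110.7824, V(4,1)=62.4880, V(4,2)=0.0000, V(4,3)=0.0000, V(4,4)=0.0000
Node (3,0) S=60.3680: V=(p*·62.4880+(1−p*)·110.7824)/1.11=77.5059; Δ=(62.4880−110.7824)/(90.5520−42.2576)=-1.0000; B=V−Δ·S=137.8739
Node (3,1) S=129.3600: V=(p*·0.0000+(1−p*)·62.4880)/1.11=27.4441; Δ=(0.0000−62.4880)/(194.0400−90.5520)=-0.6038; B=V−Δ·S=105.5541
Node (3,2) S=277.2000: V=(p*·0.0000+(1−p*)·0.0000)/1.11=0.0000; Δ=(0.0000−0.0000)/(415.8000−194.0400)=0.0000; B=V−Δ·S=0.0000
Node (3,3) S=594.0000: V=(p*·0.0000+(1−p*)·0.0000)/1.11=0.0000; Δ=(0.0000−0.0000)/(891.0000−415.8000)=0.0000; B=V−Δ·S=0.0000
Node (2,0) S=86.2400: V=(p*·27.4441+(1−p*)·77.5059)/1.11=46.7110; Δ=(27.4441−77.5059)/(129.3600−60.3680)=-0.7256; B=V−Δ·S=109.2883
Node (2,1) S=184.8000: V=(p*·0.0000+(1−p*)·27.4441)/1.11=12.0531; Δ=(0.0000−27.4441)/(277.2000−129.3600)=-0.1856; B=V−Δ·S=46.3582
Node (2,2) S=396.0000: V=(p*·0.0000+(1−p*)·0.0000)/1.11=0.0000; Δ=(0.0000−0.0000)/(594.0000−277.2000)=0.0000; B=V−Δ·S=0.0000
Node (1,0) S=123.2000: V=(p*·12.0531+(1−p*)·46.7110)/1.11=26.0800; Δ=(12.0531−46.7110)/(184.8000−86.2400)=-0.3516; B=V−Δ·S=69.4023
Node (1,1) S=264.0000: V=(p*·0.0000+(1−p*)·12.0531)/1.11=5.2936; Δ=(0.0000−12.0531)/(396.0000−184.8000)=-0.0571; B=V−Δ·S=20.3600
Node (0,0) S=176.0000: V=(p*·5.2936+(1−p*)·26.0800)/1.11=13.8982; Δ=(5.2936−26.0800)/(264.0000−123.2000)=-0.1476; B=V−Δ·S=39.8812
Each (Δ,B) replicates both successor values, so the strategy is self-financing and V0 is arbitrage-free.

(0,0): Delta=-0.1476 Bond=39.8812
(1,0): Delta=-0.3516 Bond=69.4023
(1,1): Delta=-0.0571 Bond=20.3600
(2,0): Delta=-0.7256 Bond=109.2883
(2,1): Delta=-0.1856 Bond=46.3582
(2,2): Delta=0.0000 Bond=0.0000
(3,0): Delta=-1.0000 Bond=137.8739
(3,1): Delta=-0.6038 Bond=105.5541
(3,2): Delta=0.0000 Bond=0.0000
(3,3): Delta=0.0000 Bond=0.0000
V0=13.8982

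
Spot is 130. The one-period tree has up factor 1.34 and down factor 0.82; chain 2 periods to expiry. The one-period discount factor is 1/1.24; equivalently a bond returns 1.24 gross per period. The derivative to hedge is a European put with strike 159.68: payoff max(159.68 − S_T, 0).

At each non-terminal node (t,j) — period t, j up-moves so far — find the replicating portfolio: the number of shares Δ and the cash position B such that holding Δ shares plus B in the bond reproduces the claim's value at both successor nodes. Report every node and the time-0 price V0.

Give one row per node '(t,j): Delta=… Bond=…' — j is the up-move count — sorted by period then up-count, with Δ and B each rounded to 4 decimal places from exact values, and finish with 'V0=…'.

(0,0): Delta=-0.2894 Bond=42.7611
(1,0): Delta=-1.0000 Bond=128.7742
(1,1): Delta=-0.1859 Bond=34.9880
V0=5.1397

Risk-neutral probability p* = (R−d)/(u−d) = (1.24−0.82)/(1.34−0.82) = 0.8077.
Terminal values V(2,·): V(2,0)=72.2680, V(2,1)=16.8360, V(2,2)=0.0000
(1,0): S=106.6000. Δ = (V_up−V_dn)/(S_up−S_dn) = (16.8360−72.2680)/(142.8440−87.4120) = -1.0000. V = [p*·16.8360 + (1−p*)·72.2680]/1.24 = 22.1742. B = V − Δ·S = 128.7742.
(1,1): S=174.2000. Δ = (V_up−V_dn)/(S_up−S_dn) = (0.0000−16.8360)/(233.4280−142.8440) = -0.1859. V = [p*·0.0000 + (1−p*)·16.8360]/1.24 = 2.6110. B = V − Δ·S = 34.9880.
(0,0): S=130.0000. Δ = (V_up−V_dn)/(S_up−S_dn) = (2.6110−22.1742)/(174.2000−106.6000) = -0.2894. V = [p*·2.6110 + (1−p*)·22.1742]/1.24 = 5.1397. B = V − Δ·S = 42.7611.
Self-financing check: at every node Δ·S+B equals the discounted successor values.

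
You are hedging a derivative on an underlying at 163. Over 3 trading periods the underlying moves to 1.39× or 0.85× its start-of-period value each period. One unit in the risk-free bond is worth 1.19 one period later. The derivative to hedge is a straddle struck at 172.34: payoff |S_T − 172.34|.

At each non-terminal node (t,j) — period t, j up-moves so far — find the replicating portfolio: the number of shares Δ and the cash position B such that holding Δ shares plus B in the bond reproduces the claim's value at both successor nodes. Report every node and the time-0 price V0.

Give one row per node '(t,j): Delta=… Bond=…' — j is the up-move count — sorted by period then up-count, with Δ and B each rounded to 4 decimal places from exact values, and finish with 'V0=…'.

(0,0): Delta=0.7953 Bond=-61.8969
(1,0): Delta=0.3487 Bond=-11.7679
(1,1): Delta=0.9560 Bond=-110.0628
(2,0): Delta=-1.0000 Bond=144.8235
(2,1): Delta=0.8338 Bond=-107.4316
(2,2): Delta=1.0000 Bond=-144.8235
V0=67.7444

The replicating-portfolio and risk-neutral prices coincide; use p* = (1.19−0.85)/(1.39−0.85) = 0.6296 for the latter.
At expiry t=3: V(3,0)=72.2376, V(3,1)=8.6432, V(3,2)=95.3525, V(3,3)=265.4159
(2,0): S=117.7675. Δ = (V_up−V_dn)/(S_up−S_dn) = (8.6432−72.2376)/(163.6968−100.1024) = -1.0000. V = [p*·8.6432 + (1−p*)·72.2376]/1.19 = 27.0560. B = V − Δ·S = 144.8235.
(2,1): S=192.5845. Δ = (V_up−V_dn)/(S_up−S_dn) = (95.3525−8.6432)/(267.6925−163.6968) = 0.8338. V = [p*·95.3525 + (1−p*)·8.6432]/1.19 = 53.1411. B = V − Δ·S = -107.4316.
(2,2): S=314.9323. Δ = (V_up−V_dn)/(S_up−S_dn) = (265.4159−95.3525)/(437.7559−267.6925) = 1.0000. V = [p*·265.4159 + (1−p*)·95.3525]/1.19 = 170.1088. B = V − Δ·S = -144.8235.
(1,0): S=138.5500. Δ = (V_up−V_dn)/(S_up−S_dn) = (53.1411−27.0560)/(192.5845−117.7675) = 0.3487. V = [p*·53.1411 + (1−p*)·27.0560]/1.19 = 36.5378. B = V − Δ·S = -11.7679.
(1,1): S=226.5700. Δ = (V_up−V_dn)/(S_up−S_dn) = (170.1088−53.1411)/(314.9323−192.5845) = 0.9560. V = [p*·170.1088 + (1−p*)·53.1411]/1.19 = 106.5440. B = V − Δ·S = -110.0628.
(0,0): S=163.0000. Δ = (V_up−V_dn)/(S_up−S_dn) = (106.5440−36.5378)/(226.5700−138.5500) = 0.7953. V = [p*·106.5440 + (1−p*)·36.5378]/1.19 = 67.7444. B = V − Δ·S = -61.8969.
Self-financing check: at every node Δ·S+B equals the discounted successor values.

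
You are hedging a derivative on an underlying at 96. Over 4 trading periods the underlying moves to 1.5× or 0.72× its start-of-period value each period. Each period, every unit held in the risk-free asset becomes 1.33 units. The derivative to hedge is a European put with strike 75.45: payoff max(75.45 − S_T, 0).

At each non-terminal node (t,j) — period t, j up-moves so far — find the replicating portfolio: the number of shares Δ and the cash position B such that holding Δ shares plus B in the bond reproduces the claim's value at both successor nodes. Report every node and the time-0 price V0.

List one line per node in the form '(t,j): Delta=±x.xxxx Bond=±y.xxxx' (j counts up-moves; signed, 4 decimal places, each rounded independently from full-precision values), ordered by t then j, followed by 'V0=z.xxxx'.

(0,0): Delta=-0.0154 Bond=1.7361
(1,0): Delta=-0.0915 Bond=7.5708
(1,1): Delta=-0.0052 Bond=0.8427
(2,0): Delta=-0.4467 Bond=27.7479
(2,1): Delta=-0.0440 Bond=5.1423
(2,2): Delta=0.0000 Bond=0.0000
(3,0): Delta=-1.0000 Bond=56.7293
(3,1): Delta=-0.3727 Bond=31.3798
(3,2): Delta=0.0000 Bond=0.0000
(3,3): Delta=0.0000 Bond=0.0000
V0=0.2604

Under the risk-neutral measure, an up-move has probability p* = (R−d)/(u−d) = 0.7821 and values discount at R = 1.33.
Terminal payoffs: V(4,0)=49.6511, V(4,1)=21.7023, V(4,2)=0.0000, V(4,3)=0.0000, V(4,4)=0.0000
(3,0): S=35.8318. Δ = (V_up−V_dn)/(S_up−S_dn) = (21.7023−49.6511)/(53.7477−25.7989) = -1.0000. V = [p*·21.7023 + (1−p*)·49.6511]/1.33 = 20.8975. B = V − Δ·S = 56.7293.
(3,1): S=74.6496. Δ = (V_up−V_dn)/(S_up−S_dn) = (0.0000−21.7023)/(111.9744−53.7477) = -0.3727. V = [p*·0.0000 + (1−p*)·21.7023]/1.33 = 3.5564. B = V − Δ·S = 31.3798.
(3,2): S=155.5200. Δ = (V_up−V_dn)/(S_up−S_dn) = (0.0000−0.0000)/(233.2800−111.9744) = 0.0000. V = [p*·0.0000 + (1−p*)·0.0000]/1.33 = 0.0000. B = V − Δ·S = 0.0000.
(3,3): S=324.0000. Δ = (V_up−V_dn)/(S_up−S_dn) = (0.0000−0.0000)/(486.0000−233.2800) = 0.0000. V = [p*·0.0000 + (1−p*)·0.0000]/1.33 = 0.0000. B = V − Δ·S = 0.0000.
(2,0): S=49.7664. Δ = (V_up−V_dn)/(S_up−S_dn) = (3.5564−20.8975)/(74.6496−35.8318) = -0.4467. V = [p*·3.5564 + (1−p*)·20.8975]/1.33 = 5.5157. B = V − Δ·S = 27.7479.
(2,1): S=103.6800. Δ = (V_up−V_dn)/(S_up−S_dn) = (0.0000−3.5564)/(155.5200−74.6496) = -0.0440. V = [p*·0.0000 + (1−p*)·3.5564]/1.33 = 0.5828. B = V − Δ·S = 5.1423.
(2,2): S=216.0000. Δ = (V_up−V_dn)/(S_up−S_dn) = (0.0000−0.0000)/(324.0000−155.5200) = 0.0000. V = [p*·0.0000 + (1−p*)·0.0000]/1.33 = 0.0000. B = V − Δ·S = 0.0000.
(1,0): S=69.1200. Δ = (V_up−V_dn)/(S_up−S_dn) = (0.5828−5.5157)/(103.6800−49.7664) = -0.0915. V = [p*·0.5828 + (1−p*)·5.5157]/1.33 = 1.2465. B = V − Δ·S = 7.5708.
(1,1): S=144.0000. Δ = (V_up−V_dn)/(S_up−S_dn) = (0.0000−0.5828)/(216.0000−103.6800) = -0.0052. V = [p*·0.0000 + (1−p*)·0.5828]/1.33 = 0.0955. B = V − Δ·S = 0.8427.
(0,0): S=96.0000. Δ = (V_up−V_dn)/(S_up−S_dn) = (0.0955−1.2465)/(144.0000−69.1200) = -0.0154. V = [p*·0.0955 + (1−p*)·1.2465]/1.33 = 0.2604. B = V − Δ·S = 1.7361.
Self-financing check: at every node Δ·S+B equals the discounted successor values.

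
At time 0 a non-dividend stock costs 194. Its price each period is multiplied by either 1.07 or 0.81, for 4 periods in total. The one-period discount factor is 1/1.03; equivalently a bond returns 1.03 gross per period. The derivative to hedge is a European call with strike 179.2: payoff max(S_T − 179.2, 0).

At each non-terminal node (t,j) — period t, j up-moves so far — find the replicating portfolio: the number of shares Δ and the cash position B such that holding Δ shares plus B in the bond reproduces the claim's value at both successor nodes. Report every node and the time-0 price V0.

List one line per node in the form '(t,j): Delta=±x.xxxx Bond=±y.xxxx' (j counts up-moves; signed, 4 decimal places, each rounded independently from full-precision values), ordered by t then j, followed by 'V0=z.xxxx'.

The replicating-portfolio and risk-neutral prices coincide; use p* = (1.03−0.81)/(1.07−0.81) = 0.8462 for the latter.
At expiry t=4: V(4,0)=0.0000, V(4,1)=0.0000, V(4,2)=0.0000, V(4,3)=13.3033, V(4,4)=75.0944
  t=3,j=0: stock 103.0996 → up 110.3165 (V=0.0000), down 83.5106 (V=0.0000). Price 0.0000; hedge Δ=0.0000, bond B=0.0000.
  t=3,j=1: stock 136.1932 → up 145.7268 (V=0.0000), down 110.3165 (V=0.0000). Price 0.0000; hedge Δ=0.0000, bond B=0.0000.
  t=3,j=2: stock 179.9096 → up 192.5033 (V=13.3033), down 145.7268 (V=0.0000). Price 10.9287; hedge Δ=0.2844, bond B=-40.2376.
  t=3,j=3: stock 237.6583 → up 254.2944 (V=75.0944), down 192.5033 (V=13.3033). Price 63.6778; hedge Δ=1.0000, bond B=-173.9806.
  t=2,j=0: stock 127.2834 → up 136.1932 (V=0.0000), down 103.0996 (V=0.0000). Price 0.0000; hedge Δ=0.0000, bond B=0.0000.
  t=2,j=1: stock 168.1398 → up 179.9096 (V=10.9287), down 136.1932 (V=0.0000). Price 8.9781; hedge Δ=0.2500, bond B=-33.0556.
  t=2,j=2: stock 222.1106 → up 237.6583 (V=63.6778), down 179.9096 (V=10.9287). Price 53.9442; hedge Δ=0.9134, bond B=-148.9366.
  t=1,j=0: stock 157.1400 → up 168.1398 (V=8.9781), down 127.2834 (V=0.0000). Price 7.3755; hedge Δ=0.2197, bond B=-27.1554.
  t=1,j=1: stock 207.5800 → up 222.1106 (V=53.9442), down 168.1398 (V=8.9781). Price 45.6566; hedge Δ=0.8332, bond B=-127.2901.
  t=0,j=0: stock 194.0000 → up 207.5800 (V=45.6566), down 157.1400 (V=7.3755). Price 38.6090; hedge Δ=0.7589, bond B=-108.6260.
The time-0 hedge costs 38.6090, which is the no-arbitrage price.

(0,0): Delta=0.7589 Bond=-108.6260
(1,0): Delta=0.2197 Bond=-27.1554
(1,1): Delta=0.8332 Bond=-127.2901
(2,0): Delta=0.0000 Bond=0.0000
(2,1): Delta=0.2500 Bond=-33.0556
(2,2): Delta=0.9134 Bond=-148.9366
(3,0): Delta=0.0000 Bond=0.0000
(3,1): Delta=0.0000 Bond=0.0000
(3,2): Delta=0.2844 Bond=-40.2376
(3,3): Delta=1.0000 Bond=-173.9806
V0=38.6090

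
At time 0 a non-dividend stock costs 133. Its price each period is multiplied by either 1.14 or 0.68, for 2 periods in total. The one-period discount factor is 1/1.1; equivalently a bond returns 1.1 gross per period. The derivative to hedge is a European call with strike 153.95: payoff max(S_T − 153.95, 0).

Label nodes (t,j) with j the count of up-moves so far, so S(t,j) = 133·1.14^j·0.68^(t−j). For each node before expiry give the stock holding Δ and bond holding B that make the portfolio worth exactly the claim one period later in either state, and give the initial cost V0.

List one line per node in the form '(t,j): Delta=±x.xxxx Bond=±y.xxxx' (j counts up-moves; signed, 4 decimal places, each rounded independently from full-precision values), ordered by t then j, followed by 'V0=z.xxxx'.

Risk-neutral probability p* = (R−d)/(u−d) = (1.1−0.68)/(1.14−0.68) = 0.9130.
Payoff layer (t=2): V(2,0)=0.0000, V(2,1)=0.0000, V(2,2)=18.8968
Node (1,0) S=90.4400: V=(p*·0.0000+(1−p*)·0.0000)/1.1=0.0000; Δ=(0.0000−0.0000)/(103.1016−61.4992)=0.0000; B=V−Δ·S=0.0000
Node (1,1) S=151.6200: V=(p*·18.8968+(1−p*)·0.0000)/1.1=15.6851; Δ=(18.8968−0.0000)/(172.8468−103.1016)=0.2709; B=V−Δ·S=-25.3949
Node (0,0) S=133.0000: V=(p*·15.6851+(1−p*)·0.0000)/1.1=13.0192; Δ=(15.6851−0.0000)/(151.6200−90.4400)=0.2564; B=V−Δ·S=-21.0788
Each (Δ,B) replicates both successor values, so the strategy is self-financing and V0 is arbitrage-free.

(0,0): Delta=0.2564 Bond=-21.0788
(1,0): Delta=0.0000 Bond=0.0000
(1,1): Delta=0.2709 Bond=-25.3949
V0=13.0192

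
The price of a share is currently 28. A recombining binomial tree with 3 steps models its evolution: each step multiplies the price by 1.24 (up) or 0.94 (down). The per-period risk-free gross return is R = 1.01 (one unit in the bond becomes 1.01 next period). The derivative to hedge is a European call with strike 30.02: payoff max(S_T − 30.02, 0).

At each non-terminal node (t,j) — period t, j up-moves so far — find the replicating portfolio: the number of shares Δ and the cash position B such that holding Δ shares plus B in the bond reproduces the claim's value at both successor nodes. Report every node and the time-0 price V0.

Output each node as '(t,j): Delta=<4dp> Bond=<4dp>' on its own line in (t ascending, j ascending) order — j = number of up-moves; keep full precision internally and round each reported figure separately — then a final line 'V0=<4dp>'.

(0,0): Delta=0.5360 Bond=-13.1882
(1,0): Delta=0.3498 Bond=-8.4176
(1,1): Delta=1.0000 Bond=-29.4285
(2,0): Delta=0.0887 Bond=-2.0432
(2,1): Delta=1.0000 Bond=-29.7228
(2,2): Delta=1.0000 Bond=-29.7228
V0=1.8211

Under the risk-neutral measure, an up-move has probability p* = (R−d)/(u−d) = 0.2333 and values discount at R = 1.01.
Payoff layer (t=3): V(3,0)=0.0000, V(3,1)=0.6586, V(3,2)=10.4496, V(3,3)=23.3655
  t=2,j=0: stock 24.7408 → up 30.6786 (V=0.6586), down 23.2564 (V=0.0000). Price 0.1521; hedge Δ=0.0887, bond B=-2.0432.
  t=2,j=1: stock 32.6368 → up 40.4696 (V=10.4496), down 30.6786 (V=0.6586). Price 2.9140; hedge Δ=1.0000, bond B=-29.7228.
  t=2,j=2: stock 43.0528 → up 53.3855 (V=23.3655), down 40.4696 (V=10.4496). Price 13.3300; hedge Δ=1.0000, bond B=-29.7228.
  t=1,j=0: stock 26.3200 → up 32.6368 (V=2.9140), down 24.7408 (V=0.1521). Price 0.7887; hedge Δ=0.3498, bond B=-8.4176.
  t=1,j=1: stock 34.7200 → up 43.0528 (V=13.3300), down 32.6368 (V=2.9140). Price 5.2915; hedge Δ=1.0000, bond B=-29.4285.
  t=0,j=0: stock 28.0000 → up 34.7200 (V=5.2915), down 26.3200 (V=0.7887). Price 1.8211; hedge Δ=0.5360, bond B=-13.1882.
Each (Δ,B) replicates both successor values, so the strategy is self-financing and V0 is arbitrage-free.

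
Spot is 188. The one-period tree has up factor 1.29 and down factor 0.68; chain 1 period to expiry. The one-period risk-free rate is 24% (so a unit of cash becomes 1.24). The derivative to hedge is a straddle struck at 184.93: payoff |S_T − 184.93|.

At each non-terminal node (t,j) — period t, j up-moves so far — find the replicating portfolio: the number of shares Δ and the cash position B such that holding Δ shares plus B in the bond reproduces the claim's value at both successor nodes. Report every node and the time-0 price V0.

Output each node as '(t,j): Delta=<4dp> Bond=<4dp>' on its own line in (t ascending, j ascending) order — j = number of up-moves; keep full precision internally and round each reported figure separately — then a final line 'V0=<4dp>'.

(0,0): Delta=0.0044 Bond=45.5908
V0=46.4105

Under the risk-neutral measure, an up-move has probability p* = (R−d)/(u−d) = 0.9180 and values discount at R = 1.24.
At expiry t=1: V(1,0)=57.0900, V(1,1)=57.5900
  t=0,j=0: stock 188.0000 → up 242.5200 (V=57.5900), down 127.8400 (V=57.0900). Price 46.4105; hedge Δ=0.0044, bond B=45.5908.
Root portfolio cost Δ·188+B reproduces V0=46.4105.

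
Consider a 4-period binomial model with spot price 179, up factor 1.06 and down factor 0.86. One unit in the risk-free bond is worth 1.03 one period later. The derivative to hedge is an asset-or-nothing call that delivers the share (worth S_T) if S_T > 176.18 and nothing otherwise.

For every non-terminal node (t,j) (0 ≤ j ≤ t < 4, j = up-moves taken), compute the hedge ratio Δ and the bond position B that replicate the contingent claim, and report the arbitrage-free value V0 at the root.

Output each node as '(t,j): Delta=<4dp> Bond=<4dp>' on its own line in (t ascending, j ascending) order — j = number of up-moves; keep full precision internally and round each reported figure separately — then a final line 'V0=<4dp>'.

Since d<R<u, set p* = (R−d)/(u−d) = 0.8500; price each node as the discounted p*-expectation of its children.
Payoff layer (t=4): V(4,0)=0.0000, V(4,1)=0.0000, V(4,2)=0.0000, V(4,3)=183.3450, V(4,4)=225.9834
Node (3,0) S=113.8540: V=(p*·0.0000+(1−p*)·0.0000)/1.03=0.0000; Δ=(0.0000−0.0000)/(120.6853−97.9145)=0.0000; B=V−Δ·S=0.0000
Node (3,1) S=140.3317: V=(p*·0.0000+(1−p*)·0.0000)/1.03=0.0000; Δ=(0.0000−0.0000)/(148.7516−120.6853)=0.0000; B=V−Δ·S=0.0000
Node (3,2) S=172.9670: V=(p*·183.3450+(1−p*)·0.0000)/1.03=151.3041; Δ=(183.3450−0.0000)/(183.3450−148.7516)=5.3000; B=V−Δ·S=-765.4209
Node (3,3) S=213.1919: V=(p*·225.9834+(1−p*)·183.3450)/1.03=213.1919; Δ=(225.9834−183.3450)/(225.9834−183.3450)=1.0000; B=V−Δ·S=0.0000
Node (2,0) S=132.3884: V=(p*·0.0000+(1−p*)·0.0000)/1.03=0.0000; Δ=(0.0000−0.0000)/(140.3317−113.8540)=0.0000; B=V−Δ·S=0.0000
Node (2,1) S=163.1764: V=(p*·151.3041+(1−p*)·0.0000)/1.03=124.8626; Δ=(151.3041−0.0000)/(172.9670−140.3317)=4.6362; B=V−Δ·S=-631.6580
Node (2,2) S=201.1244: V=(p*·213.1919+(1−p*)·151.3041)/1.03=197.9696; Δ=(213.1919−151.3041)/(213.1919−172.9670)=1.5385; B=V−Δ·S=-111.4691
Node (1,0) S=153.9400: V=(p*·124.8626+(1−p*)·0.0000)/1.03=103.0420; Δ=(124.8626−0.0000)/(163.1764−132.3884)=4.0556; B=V−Δ·S=-521.2712
Node (1,1) S=189.7400: V=(p*·197.9696+(1−p*)·124.8626)/1.03=181.5569; Δ=(197.9696−124.8626)/(201.1244−163.1764)=1.9265; B=V−Δ·S=-183.9781
Node (0,0) S=179.0000: V=(p*·181.5569+(1−p*)·103.0420)/1.03=164.8346; Δ=(181.5569−103.0420)/(189.7400−153.9400)=2.1932; B=V−Δ·S=-227.7398
Each (Δ,B) replicates both successor values, so the strategy is self-financing and V0 is arbitrage-free.

(0,0): Delta=2.1932 Bond=-227.7398
(1,0): Delta=4.0556 Bond=-521.2712
(1,1): Delta=1.9265 Bond=-183.9781
(2,0): Delta=0.0000 Bond=0.0000
(2,1): Delta=4.6362 Bond=-631.6580
(2,2): Delta=1.5385 Bond=-111.4691
(3,0): Delta=0.0000 Bond=0.0000
(3,1): Delta=0.0000 Bond=0.0000
(3,2): Delta=5.3000 Bond=-765.4209
(3,3): Delta=1.0000 Bond=0.0000
V0=164.8346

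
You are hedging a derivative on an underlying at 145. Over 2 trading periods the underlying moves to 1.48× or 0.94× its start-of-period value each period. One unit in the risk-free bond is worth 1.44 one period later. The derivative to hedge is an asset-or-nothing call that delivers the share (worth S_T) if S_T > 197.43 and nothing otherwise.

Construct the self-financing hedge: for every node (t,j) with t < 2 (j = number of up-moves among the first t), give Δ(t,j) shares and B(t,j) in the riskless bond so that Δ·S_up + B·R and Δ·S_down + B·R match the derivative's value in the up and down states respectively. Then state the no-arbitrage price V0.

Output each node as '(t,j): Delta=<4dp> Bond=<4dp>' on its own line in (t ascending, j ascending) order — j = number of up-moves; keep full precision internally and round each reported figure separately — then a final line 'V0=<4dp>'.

Since d<R<u, set p* = (R−d)/(u−d) = 0.9259; price each node as the discounted p*-expectation of its children.
Terminal values V(2,·): V(2,0)=0.0000, V(2,1)=201.7240, V(2,2)=317.6080
Node (1,0) S=136.3000: V=(p*·201.7240+(1−p*)·0.0000)/1.44=129.7094; Δ=(201.7240−0.0000)/(201.7240−128.1220)=2.7407; B=V−Δ·S=-243.8536
Node (1,1) S=214.6000: V=(p*·317.6080+(1−p*)·201.7240)/1.44=214.6000; Δ=(317.6080−201.7240)/(317.6080−201.7240)=1.0000; B=V−Δ·S=0.0000
Node (0,0) S=145.0000: V=(p*·214.6000+(1−p*)·129.7094)/1.44=144.6610; Δ=(214.6000−129.7094)/(214.6000−136.3000)=1.0842; B=V−Δ·S=-12.5439
Check: Δ(0,0)·S0 + B(0,0) = 144.6610 = V0.

(0,0): Delta=1.0842 Bond=-12.5439
(1,0): Delta=2.7407 Bond=-243.8536
(1,1): Delta=1.0000 Bond=0.0000
V0=144.6610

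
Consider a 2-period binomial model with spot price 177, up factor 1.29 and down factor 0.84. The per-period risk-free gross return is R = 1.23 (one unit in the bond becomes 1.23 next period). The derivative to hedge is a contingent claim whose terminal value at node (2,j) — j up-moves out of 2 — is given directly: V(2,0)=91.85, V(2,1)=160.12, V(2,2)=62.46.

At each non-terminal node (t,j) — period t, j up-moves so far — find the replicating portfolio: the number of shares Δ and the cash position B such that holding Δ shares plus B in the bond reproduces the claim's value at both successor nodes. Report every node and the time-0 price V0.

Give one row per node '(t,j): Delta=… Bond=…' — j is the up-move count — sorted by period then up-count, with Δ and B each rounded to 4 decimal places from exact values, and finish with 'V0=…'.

(0,0): Delta=-0.7710 Bond=193.0186
(1,0): Delta=1.0204 Bond=-28.9328
(1,1): Delta=-0.9505 Bond=278.3892
V0=56.5489

Risk-neutral probability p* = (R−d)/(u−d) = (1.23−0.84)/(1.29−0.84) = 0.8667.
Terminal values V(2,·): V(2,0)=91.8500, V(2,1)=160.1200, V(2,2)=62.4600
  t=1,j=0: stock 148.6800 → up 191.7972 (V=160.1200), down 124.8912 (V=91.8500). Price 122.7783; hedge Δ=1.0204, bond B=-28.9328.
  t=1,j=1: stock 228.3300 → up 294.5457 (V=62.4600), down 191.7972 (V=160.1200). Price 61.3669; hedge Δ=-0.9505, bond B=278.3892.
  t=0,j=0: stock 177.0000 → up 228.3300 (V=61.3669), down 148.6800 (V=122.7783). Price 56.5489; hedge Δ=-0.7710, bond B=193.0186.
Root portfolio cost Δ·177+B reproduces V0=56.5489.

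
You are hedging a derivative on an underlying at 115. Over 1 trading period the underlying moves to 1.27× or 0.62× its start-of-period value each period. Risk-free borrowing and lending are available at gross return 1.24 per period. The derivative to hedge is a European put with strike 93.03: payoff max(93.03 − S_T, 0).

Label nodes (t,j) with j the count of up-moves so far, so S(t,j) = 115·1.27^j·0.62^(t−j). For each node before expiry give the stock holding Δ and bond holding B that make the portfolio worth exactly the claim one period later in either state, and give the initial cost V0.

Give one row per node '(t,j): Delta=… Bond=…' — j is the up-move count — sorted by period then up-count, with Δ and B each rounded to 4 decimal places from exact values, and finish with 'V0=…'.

Risk-neutral probability p* = (R−d)/(u−d) = (1.24−0.62)/(1.27−0.62) = 0.9538.
Terminal payoffs: V(1,0)=21.7300, V(1,1)=0.0000
(0,0): S=115.0000. Δ = (V_up−V_dn)/(S_up−S_dn) = (0.0000−21.7300)/(146.0500−71.3000) = -0.2907. V = [p*·0.0000 + (1−p*)·21.7300]/1.24 = 0.8088. B = V − Δ·S = 34.2396.
Self-financing check: at every node Δ·S+B equals the discounted successor values.

(0,0): Delta=-0.2907 Bond=34.2396
V0=0.8088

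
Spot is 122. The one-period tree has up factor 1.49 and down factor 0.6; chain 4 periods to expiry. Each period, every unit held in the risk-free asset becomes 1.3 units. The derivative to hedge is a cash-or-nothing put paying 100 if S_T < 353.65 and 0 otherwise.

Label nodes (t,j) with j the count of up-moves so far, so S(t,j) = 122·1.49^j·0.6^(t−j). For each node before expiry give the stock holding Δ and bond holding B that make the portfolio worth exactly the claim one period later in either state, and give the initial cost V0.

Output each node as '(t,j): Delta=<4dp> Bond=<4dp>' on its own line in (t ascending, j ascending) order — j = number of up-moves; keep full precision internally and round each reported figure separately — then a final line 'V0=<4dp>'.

(0,0): Delta=-0.2040 Bond=46.4973
(1,0): Delta=0.0000 Bond=45.5166
(1,1): Delta=-0.2263 Bond=64.4988
(2,0): Delta=0.0000 Bond=59.1716
(2,1): Delta=0.0000 Bond=59.1716
(2,2): Delta=-0.2510 Bond=90.5465
(3,0): Delta=0.0000 Bond=76.9231
(3,1): Delta=0.0000 Bond=76.9231
(3,2): Delta=0.0000 Bond=76.9231
(3,3): Delta=-0.2784 Bond=128.7813
V0=21.6142

Risk-neutral probability p* = (R−d)/(u−d) = (1.3−0.6)/(1.49−0.6) = 0.7865.
At expiry t=4: V(4,0)=100.0000, V(4,1)=100.0000, V(4,2)=100.0000, V(4,3)=100.0000, V(4,4)=0.0000
(3,0): S=26.3520. Δ = (V_up−V_dn)/(S_up−S_dn) = (100.0000−100.0000)/(39.2645−15.8112) = 0.0000. V = [p*·100.0000 + (1−p*)·100.0000]/1.3 = 76.9231. B = V − Δ·S = 76.9231.
(3,1): S=65.4408. Δ = (V_up−V_dn)/(S_up−S_dn) = (100.0000−100.0000)/(97.5068−39.2645) = 0.0000. V = [p*·100.0000 + (1−p*)·100.0000]/1.3 = 76.9231. B = V − Δ·S = 76.9231.
(3,2): S=162.5113. Δ = (V_up−V_dn)/(S_up−S_dn) = (100.0000−100.0000)/(242.1419−97.5068) = 0.0000. V = [p*·100.0000 + (1−p*)·100.0000]/1.3 = 76.9231. B = V − Δ·S = 76.9231.
(3,3): S=403.5698. Δ = (V_up−V_dn)/(S_up−S_dn) = (0.0000−100.0000)/(601.3190−242.1419) = -0.2784. V = [p*·0.0000 + (1−p*)·100.0000]/1.3 = 16.4218. B = V − Δ·S = 128.7813.
(2,0): S=43.9200. Δ = (V_up−V_dn)/(S_up−S_dn) = (76.9231−76.9231)/(65.4408−26.3520) = 0.0000. V = [p*·76.9231 + (1−p*)·76.9231]/1.3 = 59.1716. B = V − Δ·S = 59.1716.
(2,1): S=109.0680. Δ = (V_up−V_dn)/(S_up−S_dn) = (76.9231−76.9231)/(162.5113−65.4408) = 0.0000. V = [p*·76.9231 + (1−p*)·76.9231]/1.3 = 59.1716. B = V − Δ·S = 59.1716.
(2,2): S=270.8522. Δ = (V_up−V_dn)/(S_up−S_dn) = (16.4218−76.9231)/(403.5698−162.5113) = -0.2510. V = [p*·16.4218 + (1−p*)·76.9231]/1.3 = 22.5675. B = V − Δ·S = 90.5465.
(1,0): S=73.2000. Δ = (V_up−V_dn)/(S_up−S_dn) = (59.1716−59.1716)/(109.0680−43.9200) = 0.0000. V = [p*·59.1716 + (1−p*)·59.1716]/1.3 = 45.5166. B = V − Δ·S = 45.5166.
(1,1): S=181.7800. Δ = (V_up−V_dn)/(S_up−S_dn) = (22.5675−59.1716)/(270.8522−109.0680) = -0.2263. V = [p*·22.5675 + (1−p*)·59.1716]/1.3 = 23.3707. B = V − Δ·S = 64.4988.
(0,0): S=122.0000. Δ = (V_up−V_dn)/(S_up−S_dn) = (23.3707−45.5166)/(181.7800−73.2000) = -0.2040. V = [p*·23.3707 + (1−p*)·45.5166]/1.3 = 21.6142. B = V − Δ·S = 46.4973.
The time-0 hedge costs 21.6142, which is the no-arbitrage price.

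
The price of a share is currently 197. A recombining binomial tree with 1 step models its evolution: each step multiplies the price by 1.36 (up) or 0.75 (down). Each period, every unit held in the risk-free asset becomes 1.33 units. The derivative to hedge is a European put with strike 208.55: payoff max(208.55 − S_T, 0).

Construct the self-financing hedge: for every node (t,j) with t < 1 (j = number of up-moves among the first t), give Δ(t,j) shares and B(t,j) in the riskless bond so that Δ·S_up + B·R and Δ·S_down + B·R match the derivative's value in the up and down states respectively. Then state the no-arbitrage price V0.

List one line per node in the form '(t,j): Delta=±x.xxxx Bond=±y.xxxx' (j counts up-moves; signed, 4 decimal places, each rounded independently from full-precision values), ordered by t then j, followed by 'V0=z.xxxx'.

Under the risk-neutral measure, an up-move has probability p* = (R−d)/(u−d) = 0.9508 and values discount at R = 1.33.
Payoff layer (t=1): V(1,0)=60.8000, V(1,1)=0.0000
(0,0): S=197.0000. Δ = (V_up−V_dn)/(S_up−S_dn) = (0.0000−60.8000)/(267.9200−147.7500) = -0.5059. V = [p*·0.0000 + (1−p*)·60.8000]/1.33 = 2.2482. B = V − Δ·S = 101.9204.
Check: Δ(0,0)·S0 + B(0,0) = 2.2482 = V0.

(0,0): Delta=-0.5059 Bond=101.9204
V0=2.2482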